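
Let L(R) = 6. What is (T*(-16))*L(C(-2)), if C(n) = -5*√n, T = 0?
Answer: 0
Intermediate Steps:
(T*(-16))*L(C(-2)) = (0*(-16))*6 = 0*6 = 0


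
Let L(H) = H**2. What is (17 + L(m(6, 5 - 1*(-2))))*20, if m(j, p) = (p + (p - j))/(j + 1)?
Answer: 17940/49 ≈ 366.12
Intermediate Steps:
m(j, p) = (-j + 2*p)/(1 + j)
(17 + L(m(6, 5 - 1*(-2))))*20 = (17 + ((-1*6 + 2*(5 - 1*(-2)))/(1 + 6))**2)*20 = (17 + ((-6 + 2*(5 + 2))/7)**2)*20 = (17 + ((-6 + 2*7)/7)**2)*20 = (17 + ((-6 + 14)/7)**2)*20 = (17 + ((1/7)*8)**2)*20 = (17 + (8/7)**2)*20 = (17 + 64/49)*20 = (897/49)*20 = 17940/49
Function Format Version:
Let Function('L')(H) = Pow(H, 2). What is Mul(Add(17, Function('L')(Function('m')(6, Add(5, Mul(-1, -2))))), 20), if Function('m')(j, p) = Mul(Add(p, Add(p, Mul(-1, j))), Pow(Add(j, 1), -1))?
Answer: Rational(17940, 49) ≈ 366.12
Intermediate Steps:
Function('m')(j, p) = Mul(Pow(Add(1, j), -1), Add(Mul(-1, j), Mul(2, p))) (Function('m')(j, p) = Mul(Add(Mul(-1, j), Mul(2, p)), Pow(Add(1, j), -1)) = Mul(Pow(Add(1, j), -1), Add(Mul(-1, j), Mul(2, p))))
Mul(Add(17, Function('L')(Function('m')(6, Add(5, Mul(-1, -2))))), 20) = Mul(Add(17, Pow(Mul(Pow(Add(1, 6), -1), Add(Mul(-1, 6), Mul(2, Add(5, Mul(-1, -2))))), 2)), 20) = Mul(Add(17, Pow(Mul(Pow(7, -1), Add(-6, Mul(2, Add(5, 2)))), 2)), 20) = Mul(Add(17, Pow(Mul(Rational(1, 7), Add(-6, Mul(2, 7))), 2)), 20) = Mul(Add(17, Pow(Mul(Rational(1, 7), Add(-6, 14)), 2)), 20) = Mul(Add(17, Pow(Mul(Rational(1, 7), 8), 2)), 20) = Mul(Add(17, Pow(Rational(8, 7), 2)), 20) = Mul(Add(17, Rational(64, 49)), 20) = Mul(Rational(897, 49), 20) = Rational(17940, 49)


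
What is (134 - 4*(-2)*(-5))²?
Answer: 8836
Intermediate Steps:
(134 - 4*(-2)*(-5))² = (134 + 8*(-5))² = (134 - 40)² = 94² = 8836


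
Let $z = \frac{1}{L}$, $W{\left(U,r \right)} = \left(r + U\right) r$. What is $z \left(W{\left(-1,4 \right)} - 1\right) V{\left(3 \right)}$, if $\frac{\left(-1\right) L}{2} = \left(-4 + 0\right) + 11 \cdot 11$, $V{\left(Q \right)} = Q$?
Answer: $- \frac{11}{78} \approx -0.14103$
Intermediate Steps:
$W{\left(U,r \right)} = r \left(U + r\right)$ ($W{\left(U,r \right)} = \left(U + r\right) r = r \left(U + r\right)$)
$L = -234$ ($L = - 2 \left(\left(-4 + 0\right) + 11 \cdot 11\right) = - 2 \left(-4 + 121\right) = \left(-2\right) 117 = -234$)
$z = - \frac{1}{234}$ ($z = \frac{1}{-234} = - \frac{1}{234} \approx -0.0042735$)
$z \left(W{\left(-1,4 \right)} - 1\right) V{\left(3 \right)} = - \frac{\left(4 \left(-1 + 4\right) - 1\right) 3}{234} = - \frac{\left(4 \cdot 3 - 1\right) 3}{234} = - \frac{\left(12 - 1\right) 3}{234} = - \frac{11 \cdot 3}{234} = \left(- \frac{1}{234}\right) 33 = - \frac{11}{78}$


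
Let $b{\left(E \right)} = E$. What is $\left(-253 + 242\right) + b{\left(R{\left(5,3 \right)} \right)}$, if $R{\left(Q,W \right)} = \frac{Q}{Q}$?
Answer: $-10$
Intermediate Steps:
$R{\left(Q,W \right)} = 1$
$\left(-253 + 242\right) + b{\left(R{\left(5,3 \right)} \right)} = \left(-253 + 242\right) + 1 = -11 + 1 = -10$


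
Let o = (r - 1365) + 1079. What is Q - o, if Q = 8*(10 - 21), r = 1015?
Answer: -817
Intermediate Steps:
o = 729 (o = (1015 - 1365) + 1079 = -350 + 1079 = 729)
Q = -88 (Q = 8*(-11) = -88)
Q - o = -88 - 1*729 = -88 - 729 = -817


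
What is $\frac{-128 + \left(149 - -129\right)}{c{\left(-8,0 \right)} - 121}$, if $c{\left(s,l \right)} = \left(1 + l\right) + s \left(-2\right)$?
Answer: $- \frac{75}{52} \approx -1.4423$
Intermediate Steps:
$c{\left(s,l \right)} = 1 + l - 2 s$ ($c{\left(s,l \right)} = \left(1 + l\right) - 2 s = 1 + l - 2 s$)
$\frac{-128 + \left(149 - -129\right)}{c{\left(-8,0 \right)} - 121} = \frac{-128 + \left(149 - -129\right)}{\left(1 + 0 - -16\right) - 121} = \frac{-128 + \left(149 + 129\right)}{\left(1 + 0 + 16\right) - 121} = \frac{-128 + 278}{17 - 121} = \frac{150}{-104} = 150 \left(- \frac{1}{104}\right) = - \frac{75}{52}$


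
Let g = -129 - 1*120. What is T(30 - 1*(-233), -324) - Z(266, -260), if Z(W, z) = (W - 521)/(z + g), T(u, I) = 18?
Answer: 8907/509 ≈ 17.499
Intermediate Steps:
g = -249 (g = -129 - 120 = -249)
Z(W, z) = (-521 + W)/(-249 + z) (Z(W, z) = (W - 521)/(z - 249) = (-521 + W)/(-249 + z))
T(30 - 1*(-233), -324) - Z(266, -260) = 18 - (-521 + 266)/(-249 - 260) = 18 - (-255)/(-509) = 18 - (-1)*(-255)/509 = 18 - 1*255/509 = 18 - 255/509 = 8907/509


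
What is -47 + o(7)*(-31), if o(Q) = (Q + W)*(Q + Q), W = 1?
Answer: -3519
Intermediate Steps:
o(Q) = 2*Q*(1 + Q) (o(Q) = (Q + 1)*(Q + Q) = (1 + Q)*(2*Q) = 2*Q*(1 + Q))
-47 + o(7)*(-31) = -47 + (2*7*(1 + 7))*(-31) = -47 + (2*7*8)*(-31) = -47 + 112*(-31) = -47 - 3472 = -3519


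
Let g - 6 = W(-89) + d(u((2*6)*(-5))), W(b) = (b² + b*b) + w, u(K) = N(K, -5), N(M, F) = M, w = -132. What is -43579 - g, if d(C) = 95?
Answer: -59390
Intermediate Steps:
u(K) = K
W(b) = -132 + 2*b² (W(b) = (b² + b*b) - 132 = (b² + b²) - 132 = 2*b² - 132 = -132 + 2*b²)
g = 15811 (g = 6 + ((-132 + 2*(-89)²) + 95) = 6 + ((-132 + 2*7921) + 95) = 6 + ((-132 + 15842) + 95) = 6 + (15710 + 95) = 6 + 15805 = 15811)
-43579 - g = -43579 - 1*15811 = -43579 - 15811 = -59390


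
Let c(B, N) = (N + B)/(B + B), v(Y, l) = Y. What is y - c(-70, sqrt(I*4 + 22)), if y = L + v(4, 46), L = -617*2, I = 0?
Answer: -2461/2 + sqrt(22)/140 ≈ -1230.5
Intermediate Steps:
L = -1234
c(B, N) = (B + N)/(2*B) (c(B, N) = (B + N)/((2*B)) = (B + N)*(1/(2*B)) = (B + N)/(2*B))
y = -1230 (y = -1234 + 4 = -1230)
y - c(-70, sqrt(I*4 + 22)) = -1230 - (-70 + sqrt(0*4 + 22))/(2*(-70)) = -1230 - (-1)*(-70 + sqrt(0 + 22))/(2*70) = -1230 - (-1)*(-70 + sqrt(22))/(2*70) = -1230 - (1/2 - sqrt(22)/140) = -1230 + (-1/2 + sqrt(22)/140) = -2461/2 + sqrt(22)/140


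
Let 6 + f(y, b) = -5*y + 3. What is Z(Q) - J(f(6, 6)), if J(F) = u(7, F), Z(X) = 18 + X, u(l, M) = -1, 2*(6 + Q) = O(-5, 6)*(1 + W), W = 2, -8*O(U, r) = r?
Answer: 95/8 ≈ 11.875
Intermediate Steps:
O(U, r) = -r/8
f(y, b) = -3 - 5*y (f(y, b) = -6 + (-5*y + 3) = -6 + (3 - 5*y) = -3 - 5*y)
Q = -57/8 (Q = -6 + ((-⅛*6)*(1 + 2))/2 = -6 + (-¾*3)/2 = -6 + (½)*(-9/4) = -6 - 9/8 = -57/8 ≈ -7.1250)
J(F) = -1
Z(Q) - J(f(6, 6)) = (18 - 57/8) - 1*(-1) = 87/8 + 1 = 95/8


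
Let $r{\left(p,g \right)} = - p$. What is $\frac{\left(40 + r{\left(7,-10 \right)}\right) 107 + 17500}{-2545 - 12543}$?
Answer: $- \frac{21031}{15088} \approx -1.3939$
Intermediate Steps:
$\frac{\left(40 + r{\left(7,-10 \right)}\right) 107 + 17500}{-2545 - 12543} = \frac{\left(40 - 7\right) 107 + 17500}{-2545 - 12543} = \frac{\left(40 - 7\right) 107 + 17500}{-15088} = \left(33 \cdot 107 + 17500\right) \left(- \frac{1}{15088}\right) = \left(3531 + 17500\right) \left(- \frac{1}{15088}\right) = 21031 \left(- \frac{1}{15088}\right) = - \frac{21031}{15088}$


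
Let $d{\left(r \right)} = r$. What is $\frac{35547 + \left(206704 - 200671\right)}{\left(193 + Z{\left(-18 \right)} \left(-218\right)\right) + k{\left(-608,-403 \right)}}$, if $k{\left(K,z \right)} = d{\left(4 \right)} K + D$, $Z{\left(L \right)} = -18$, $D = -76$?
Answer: $\frac{41580}{1609} \approx 25.842$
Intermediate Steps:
$k{\left(K,z \right)} = -76 + 4 K$ ($k{\left(K,z \right)} = 4 K - 76 = -76 + 4 K$)
$\frac{35547 + \left(206704 - 200671\right)}{\left(193 + Z{\left(-18 \right)} \left(-218\right)\right) + k{\left(-608,-403 \right)}} = \frac{35547 + \left(206704 - 200671\right)}{\left(193 - -3924\right) + \left(-76 + 4 \left(-608\right)\right)} = \frac{35547 + 6033}{\left(193 + 3924\right) - 2508} = \frac{41580}{4117 - 2508} = \frac{41580}{1609}$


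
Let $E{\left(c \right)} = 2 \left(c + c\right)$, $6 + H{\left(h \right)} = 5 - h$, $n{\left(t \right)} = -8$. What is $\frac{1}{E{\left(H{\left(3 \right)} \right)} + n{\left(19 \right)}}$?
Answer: $- \frac{1}{24} \approx -0.041667$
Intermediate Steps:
$H{\left(h \right)} = -1 - h$ ($H{\left(h \right)} = -6 - \left(-5 + h\right) = -1 - h$)
$E{\left(c \right)} = 4 c$ ($E{\left(c \right)} = 2 \cdot 2 c = 4 c$)
$\frac{1}{E{\left(H{\left(3 \right)} \right)} + n{\left(19 \right)}} = \frac{1}{4 \left(-1 - 3\right) - 8} = \frac{1}{4 \left(-4\right) - 8} = \frac{1}{-16 - 8} = \frac{1}{-24} = - \frac{1}{24}$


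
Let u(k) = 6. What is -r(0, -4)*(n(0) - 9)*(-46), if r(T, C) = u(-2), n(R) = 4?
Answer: -1380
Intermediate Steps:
r(T, C) = 6
-r(0, -4)*(n(0) - 9)*(-46) = -6*(4 - 9)*(-46) = -6*(-5)*(-46) = -(-30)*(-46) = -1*1380 = -1380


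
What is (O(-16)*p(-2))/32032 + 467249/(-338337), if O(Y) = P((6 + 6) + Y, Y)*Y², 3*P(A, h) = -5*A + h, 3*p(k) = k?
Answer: -470122201/338675337 ≈ -1.3881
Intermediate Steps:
p(k) = k/3
P(A, h) = -5*A/3 + h/3 (P(A, h) = (-5*A + h)/3 = (h - 5*A)/3 = -5*A/3 + h/3)
O(Y) = Y²*(-20 - 4*Y/3) (O(Y) = (-5*((6 + 6) + Y)/3 + Y/3)*Y² = (-5*(12 + Y)/3 + Y/3)*Y² = ((-20 - 5*Y/3) + Y/3)*Y² = (-20 - 4*Y/3)*Y² = Y²*(-20 - 4*Y/3))
(O(-16)*p(-2))/32032 + 467249/(-338337) = (((4/3)*(-16)²*(-15 - 1*(-16)))*((⅓)*(-2)))/32032 + 467249/(-338337) = (((4/3)*256*(-15 + 16))*(-⅔))*(1/32032) + 467249*(-1/338337) = (((4/3)*256*1)*(-⅔))*(1/32032) - 467249/338337 = ((1024/3)*(-⅔))*(1/32032) - 467249/338337 = -2048/9*1/32032 - 467249/338337 = -64/9009 - 467249/338337 = -470122201/338675337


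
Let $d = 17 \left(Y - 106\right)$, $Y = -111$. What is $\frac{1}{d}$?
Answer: $- \frac{1}{3689} \approx -0.00027108$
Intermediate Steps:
$d = -3689$ ($d = 17 \left(-111 - 106\right) = 17 \left(-217\right) = -3689$)
$\frac{1}{d} = \frac{1}{-3689} = - \frac{1}{3689}$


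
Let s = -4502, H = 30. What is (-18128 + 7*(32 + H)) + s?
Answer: -22196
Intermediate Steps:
(-18128 + 7*(32 + H)) + s = (-18128 + 7*(32 + 30)) - 4502 = (-18128 + 7*62) - 4502 = (-18128 + 434) - 4502 = -17694 - 4502 = -22196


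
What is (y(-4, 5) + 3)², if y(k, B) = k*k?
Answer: 361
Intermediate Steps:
y(k, B) = k²
(y(-4, 5) + 3)² = ((-4)² + 3)² = (16 + 3)² = 19² = 361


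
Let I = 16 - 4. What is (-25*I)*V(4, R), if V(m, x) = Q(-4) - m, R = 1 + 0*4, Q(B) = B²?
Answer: -3600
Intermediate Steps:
R = 1 (R = 1 + 0 = 1)
V(m, x) = 16 - m (V(m, x) = (-4)² - m = 16 - m)
I = 12
(-25*I)*V(4, R) = (-25*12)*(16 - 1*4) = -300*(16 - 4) = -300*12 = -3600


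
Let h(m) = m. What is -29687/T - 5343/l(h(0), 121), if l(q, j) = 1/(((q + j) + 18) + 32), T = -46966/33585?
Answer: -41913588903/46966 ≈ -8.9242e+5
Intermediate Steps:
T = -46966/33585 (T = -46966*1/33585 = -46966/33585 ≈ -1.3984)
l(q, j) = 1/(50 + j + q) (l(q, j) = 1/(((j + q) + 18) + 32) = 1/((18 + j + q) + 32) = 1/(50 + j + q))
-29687/T - 5343/l(h(0), 121) = -29687/(-46966/33585) - 5343/(1/(50 + 121 + 0)) = -29687*(-33585/46966) - 5343/(1/171) = 997037895/46966 - 5343/1/171 = 997037895/46966 - 5343*171 = 997037895/46966 - 913653 = -41913588903/46966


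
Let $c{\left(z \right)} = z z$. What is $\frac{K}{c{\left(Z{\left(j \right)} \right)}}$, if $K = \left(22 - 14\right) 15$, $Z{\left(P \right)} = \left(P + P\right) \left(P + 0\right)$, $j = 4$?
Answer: $\frac{15}{128} \approx 0.11719$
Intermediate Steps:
$Z{\left(P \right)} = 2 P^{2}$ ($Z{\left(P \right)} = 2 P P = 2 P^{2}$)
$c{\left(z \right)} = z^{2}$
$K = 120$ ($K = 8 \cdot 15 = 120$)
$\frac{K}{c{\left(Z{\left(j \right)} \right)}} = \frac{120}{\left(2 \cdot 4^{2}\right)^{2}} = \frac{120}{\left(2 \cdot 16\right)^{2}} = \frac{120}{32^{2}} = \frac{120}{1024} = 120 \cdot \frac{1}{1024} = \frac{15}{128}$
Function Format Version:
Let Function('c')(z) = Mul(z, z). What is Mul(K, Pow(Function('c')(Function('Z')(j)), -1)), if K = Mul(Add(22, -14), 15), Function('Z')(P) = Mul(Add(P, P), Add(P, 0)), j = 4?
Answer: Rational(15, 128) ≈ 0.11719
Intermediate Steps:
Function('Z')(P) = Mul(2, Pow(P, 2)) (Function('Z')(P) = Mul(Mul(2, P), P) = Mul(2, Pow(P, 2)))
Function('c')(z) = Pow(z, 2)
K = 120 (K = Mul(8, 15) = 120)
Mul(K, Pow(Function('c')(Function('Z')(j)), -1)) = Mul(120, Pow(Pow(Mul(2, Pow(4, 2)), 2), -1)) = Mul(120, Pow(Pow(Mul(2, 16), 2), -1)) = Mul(120, Pow(Pow(32, 2), -1)) = Mul(120, Pow(1024, -1)) = Mul(120, Rational(1, 1024)) = Rational(15, 128)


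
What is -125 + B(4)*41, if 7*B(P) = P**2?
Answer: -219/7 ≈ -31.286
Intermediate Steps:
B(P) = P**2/7
-125 + B(4)*41 = -125 + ((1/7)*4**2)*41 = -125 + ((1/7)*16)*41 = -125 + (16/7)*41 = -125 + 656/7 = -219/7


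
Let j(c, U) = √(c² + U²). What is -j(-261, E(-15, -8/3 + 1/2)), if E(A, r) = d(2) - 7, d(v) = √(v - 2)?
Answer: -√68170 ≈ -261.09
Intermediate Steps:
d(v) = √(-2 + v)
E(A, r) = -7 (E(A, r) = √(-2 + 2) - 7 = √0 - 7 = 0 - 7 = -7)
j(c, U) = √(U² + c²)
-j(-261, E(-15, -8/3 + 1/2)) = -√((-7)² + (-261)²) = -√(49 + 68121) = -√68170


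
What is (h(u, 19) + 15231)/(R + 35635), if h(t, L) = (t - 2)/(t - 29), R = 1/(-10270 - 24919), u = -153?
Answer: 13935834319/32602960364 ≈ 0.42744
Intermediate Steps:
R = -1/35189 (R = 1/(-35189) = -1/35189 ≈ -2.8418e-5)
h(t, L) = (-2 + t)/(-29 + t)
(h(u, 19) + 15231)/(R + 35635) = ((-2 - 153)/(-29 - 153) + 15231)/(-1/35189 + 35635) = (-155/(-182) + 15231)/(1253960014/35189) = (-1/182*(-155) + 15231)*(35189/1253960014) = (155/182 + 15231)*(35189/1253960014) = (2772197/182)*(35189/1253960014) = 13935834319/32602960364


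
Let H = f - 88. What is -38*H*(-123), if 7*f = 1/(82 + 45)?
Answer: -365651694/889 ≈ -4.1131e+5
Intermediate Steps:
f = 1/889 (f = 1/(7*(82 + 45)) = (⅐)/127 = (⅐)*(1/127) = 1/889 ≈ 0.0011249)
H = -78231/889 (H = 1/889 - 88 = -78231/889 ≈ -87.999)
-38*H*(-123) = -38*(-78231/889)*(-123) = (2972778/889)*(-123) = -365651694/889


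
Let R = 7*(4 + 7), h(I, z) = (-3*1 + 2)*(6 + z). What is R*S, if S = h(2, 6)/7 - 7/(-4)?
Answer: 11/4 ≈ 2.7500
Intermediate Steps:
h(I, z) = -6 - z (h(I, z) = (-3 + 2)*(6 + z) = -(6 + z) = -6 - z)
R = 77 (R = 7*11 = 77)
S = 1/28 (S = (-6 - 1*6)/7 - 7/(-4) = (-6 - 6)*(1/7) - 7*(-1/4) = -12*1/7 + 7/4 = -12/7 + 7/4 = 1/28 ≈ 0.035714)
R*S = 77*(1/28) = 11/4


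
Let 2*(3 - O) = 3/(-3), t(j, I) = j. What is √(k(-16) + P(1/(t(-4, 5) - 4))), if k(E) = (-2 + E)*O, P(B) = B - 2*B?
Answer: I*√1006/4 ≈ 7.9294*I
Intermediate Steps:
O = 7/2 (O = 3 - 3/(2*(-3)) = 3 - 3*(-1)/(2*3) = 3 - ½*(-1) = 3 + ½ = 7/2 ≈ 3.5000)
P(B) = -B
k(E) = -7 + 7*E/2 (k(E) = (-2 + E)*(7/2) = -7 + 7*E/2)
√(k(-16) + P(1/(t(-4, 5) - 4))) = √((-7 + (7/2)*(-16)) - 1/(-4 - 4)) = √((-7 - 56) - 1/(-8)) = √(-63 - 1*(-⅛)) = √(-63 + ⅛) = √(-503/8) = I*√1006/4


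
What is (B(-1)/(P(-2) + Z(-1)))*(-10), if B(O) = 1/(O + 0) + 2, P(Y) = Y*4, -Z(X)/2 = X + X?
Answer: 5/2 ≈ 2.5000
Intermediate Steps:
Z(X) = -4*X (Z(X) = -2*(X + X) = -4*X)
P(Y) = 4*Y
B(O) = 2 + 1/O (B(O) = 1/O + 2 = 2 + 1/O)
(B(-1)/(P(-2) + Z(-1)))*(-10) = ((2 + 1/(-1))/(4*(-2) - 4*(-1)))*(-10) = ((2 - 1)/(-8 + 4))*(-10) = (1/(-4))*(-10) = (1*(-¼))*(-10) = -¼*(-10) = 5/2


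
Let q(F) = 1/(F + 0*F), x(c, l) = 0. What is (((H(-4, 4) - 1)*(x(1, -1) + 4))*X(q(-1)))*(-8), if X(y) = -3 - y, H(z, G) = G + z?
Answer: -64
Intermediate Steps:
q(F) = 1/F (q(F) = 1/(F + 0) = 1/F)
(((H(-4, 4) - 1)*(x(1, -1) + 4))*X(q(-1)))*(-8) = ((((4 - 4) - 1)*(0 + 4))*(-3 - 1/(-1)))*(-8) = (((0 - 1)*4)*(-3 - 1*(-1)))*(-8) = ((-1*4)*(-3 + 1))*(-8) = -4*(-2)*(-8) = 8*(-8) = -64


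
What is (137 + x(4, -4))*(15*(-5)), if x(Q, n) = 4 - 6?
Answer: -10125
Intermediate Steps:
x(Q, n) = -2
(137 + x(4, -4))*(15*(-5)) = (137 - 2)*(15*(-5)) = 135*(-75) = -10125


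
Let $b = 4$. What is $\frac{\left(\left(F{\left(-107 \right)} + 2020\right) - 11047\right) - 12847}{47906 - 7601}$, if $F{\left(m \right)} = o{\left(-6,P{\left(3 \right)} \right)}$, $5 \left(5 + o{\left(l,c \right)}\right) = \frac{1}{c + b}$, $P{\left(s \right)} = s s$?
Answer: $- \frac{1422134}{2619825} \approx -0.54284$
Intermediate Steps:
$P{\left(s \right)} = s^{2}$
$o{\left(l,c \right)} = -5 + \frac{1}{5 \left(4 + c\right)}$ ($o{\left(l,c \right)} = -5 + \frac{1}{5 \left(c + 4\right)} = -5 + \frac{1}{5 \left(4 + c\right)}$)
$F{\left(m \right)} = - \frac{324}{65}$ ($F{\left(m \right)} = \frac{-99 - 25 \cdot 3^{2}}{5 \left(4 + 3^{2}\right)} = \frac{-99 - 225}{5 \left(4 + 9\right)} = \frac{-99 - 225}{5 \cdot 13} = \frac{1}{5} \cdot \frac{1}{13} \left(-324\right) = - \frac{324}{65}$)
$\frac{\left(\left(F{\left(-107 \right)} + 2020\right) - 11047\right) - 12847}{47906 - 7601} = \frac{\left(\left(- \frac{324}{65} + 2020\right) - 11047\right) - 12847}{47906 - 7601} = \frac{\left(\frac{130976}{65} - 11047\right) - 12847}{40305} = \left(- \frac{587079}{65} - 12847\right) \frac{1}{40305} = \left(- \frac{1422134}{65}\right) \frac{1}{40305} = - \frac{1422134}{2619825}$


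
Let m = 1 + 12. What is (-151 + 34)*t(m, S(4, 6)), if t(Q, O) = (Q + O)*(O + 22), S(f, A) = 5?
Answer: -56862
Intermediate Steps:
m = 13
t(Q, O) = (22 + O)*(O + Q) (t(Q, O) = (O + Q)*(22 + O) = (22 + O)*(O + Q))
(-151 + 34)*t(m, S(4, 6)) = (-151 + 34)*(5² + 22*5 + 22*13 + 5*13) = -117*(25 + 110 + 286 + 65) = -117*486 = -56862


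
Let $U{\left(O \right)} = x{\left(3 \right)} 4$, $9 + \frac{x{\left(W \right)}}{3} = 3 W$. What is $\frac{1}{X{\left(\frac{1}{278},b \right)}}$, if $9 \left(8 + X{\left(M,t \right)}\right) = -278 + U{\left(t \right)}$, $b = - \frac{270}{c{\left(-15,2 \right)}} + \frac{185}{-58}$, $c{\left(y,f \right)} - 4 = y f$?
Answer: $- \frac{9}{350} \approx -0.025714$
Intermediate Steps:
$x{\left(W \right)} = -27 + 9 W$ ($x{\left(W \right)} = -27 + 3 \cdot 3 W = -27 + 9 W$)
$U{\left(O \right)} = 0$ ($U{\left(O \right)} = \left(-27 + 9 \cdot 3\right) 4 = \left(-27 + 27\right) 4 = 0 \cdot 4 = 0$)
$c{\left(y,f \right)} = 4 + f y$ ($c{\left(y,f \right)} = 4 + y f = 4 + f y$)
$b = \frac{5425}{754}$ ($b = - \frac{270}{4 + 2 \left(-15\right)} + \frac{185}{-58} = - \frac{270}{4 - 30} + 185 \left(- \frac{1}{58}\right) = - \frac{270}{-26} - \frac{185}{58} = \left(-270\right) \left(- \frac{1}{26}\right) - \frac{185}{58} = \frac{135}{13} - \frac{185}{58} = \frac{5425}{754} \approx 7.195$)
$X{\left(M,t \right)} = - \frac{350}{9}$ ($X{\left(M,t \right)} = -8 + \frac{-278 + 0}{9} = -8 + \frac{1}{9} \left(-278\right) = -8 - \frac{278}{9} = - \frac{350}{9}$)
$\frac{1}{X{\left(\frac{1}{278},b \right)}} = \frac{1}{- \frac{350}{9}} = - \frac{9}{350}$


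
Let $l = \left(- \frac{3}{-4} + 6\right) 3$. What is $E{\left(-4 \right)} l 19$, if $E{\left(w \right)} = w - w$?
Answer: $0$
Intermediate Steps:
$E{\left(w \right)} = 0$
$l = \frac{81}{4}$ ($l = \left(\left(-3\right) \left(- \frac{1}{4}\right) + 6\right) 3 = \left(\frac{3}{4} + 6\right) 3 = \frac{27}{4} \cdot 3 = \frac{81}{4} \approx 20.25$)
$E{\left(-4 \right)} l 19 = 0 \cdot \frac{81}{4} \cdot 19 = 0 \cdot 19 = 0$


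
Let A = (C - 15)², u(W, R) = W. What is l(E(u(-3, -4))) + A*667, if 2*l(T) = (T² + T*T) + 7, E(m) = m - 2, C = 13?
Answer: 5393/2 ≈ 2696.5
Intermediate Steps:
E(m) = -2 + m
l(T) = 7/2 + T² (l(T) = ((T² + T*T) + 7)/2 = ((T² + T²) + 7)/2 = (2*T² + 7)/2 = (7 + 2*T²)/2 = 7/2 + T²)
A = 4 (A = (13 - 15)² = (-2)² = 4)
l(E(u(-3, -4))) + A*667 = (7/2 + (-2 - 3)²) + 4*667 = (7/2 + (-5)²) + 2668 = (7/2 + 25) + 2668 = 57/2 + 2668 = 5393/2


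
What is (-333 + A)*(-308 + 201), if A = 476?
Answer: -15301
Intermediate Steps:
(-333 + A)*(-308 + 201) = (-333 + 476)*(-308 + 201) = 143*(-107) = -15301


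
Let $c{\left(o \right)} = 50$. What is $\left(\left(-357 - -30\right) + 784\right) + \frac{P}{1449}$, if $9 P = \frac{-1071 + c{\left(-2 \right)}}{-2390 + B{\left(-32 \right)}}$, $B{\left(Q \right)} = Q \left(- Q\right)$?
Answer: $\frac{20346543139}{44521974} \approx 457.0$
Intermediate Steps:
$B{\left(Q \right)} = - Q^{2}$
$P = \frac{1021}{30726}$ ($P = \frac{\left(-1071 + 50\right) \frac{1}{-2390 - \left(-32\right)^{2}}}{9} = \frac{\left(-1021\right) \frac{1}{-2390 - 1024}}{9} = \frac{\left(-1021\right) \frac{1}{-3414}}{9} = \frac{\left(-1021\right) \left(- \frac{1}{3414}\right)}{9} = \frac{1}{9} \cdot \frac{1021}{3414} = \frac{1021}{30726} \approx 0.033229$)
$\left(\left(-357 - -30\right) + 784\right) + \frac{P}{1449} = \left(\left(-357 - -30\right) + 784\right) + \frac{1021}{30726 \cdot 1449} = \left(\left(-357 + 30\right) + 784\right) + \frac{1021}{30726} \cdot \frac{1}{1449} = \left(-327 + 784\right) + \frac{1021}{44521974} = 457 + \frac{1021}{44521974} = \frac{20346543139}{44521974}$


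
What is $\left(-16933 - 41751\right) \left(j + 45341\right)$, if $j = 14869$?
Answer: $-3533363640$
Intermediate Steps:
$\left(-16933 - 41751\right) \left(j + 45341\right) = \left(-16933 - 41751\right) \left(14869 + 45341\right) = \left(-58684\right) 60210 = -3533363640$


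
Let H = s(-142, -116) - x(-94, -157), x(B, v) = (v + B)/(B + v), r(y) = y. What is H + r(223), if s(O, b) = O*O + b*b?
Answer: 33842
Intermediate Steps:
s(O, b) = O² + b²
x(B, v) = 1 (x(B, v) = (B + v)/(B + v) = 1)
H = 33619 (H = ((-142)² + (-116)²) - 1*1 = (20164 + 13456) - 1 = 33620 - 1 = 33619)
H + r(223) = 33619 + 223 = 33842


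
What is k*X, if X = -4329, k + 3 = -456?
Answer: 1987011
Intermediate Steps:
k = -459 (k = -3 - 456 = -459)
k*X = -459*(-4329) = 1987011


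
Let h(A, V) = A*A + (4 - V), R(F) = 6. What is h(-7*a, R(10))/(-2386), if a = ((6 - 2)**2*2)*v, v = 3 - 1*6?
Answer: -225791/1193 ≈ -189.26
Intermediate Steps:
v = -3 (v = 3 - 6 = -3)
a = -96 (a = ((6 - 2)**2*2)*(-3) = (4**2*2)*(-3) = (16*2)*(-3) = 32*(-3) = -96)
h(A, V) = 4 + A**2 - V (h(A, V) = A**2 + (4 - V) = 4 + A**2 - V)
h(-7*a, R(10))/(-2386) = (4 + (-7*(-96))**2 - 1*6)/(-2386) = (4 + 672**2 - 6)*(-1/2386) = (4 + 451584 - 6)*(-1/2386) = 451582*(-1/2386) = -225791/1193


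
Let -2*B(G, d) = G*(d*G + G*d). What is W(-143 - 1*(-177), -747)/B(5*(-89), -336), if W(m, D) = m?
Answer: 17/33268200 ≈ 5.1100e-7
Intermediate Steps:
B(G, d) = -d*G² (B(G, d) = -G*(d*G + G*d)/2 = -G*(G*d + G*d)/2 = -G*2*G*d/2 = -d*G²)
W(-143 - 1*(-177), -747)/B(5*(-89), -336) = (-143 - 1*(-177))/((-1*(-336)*(5*(-89))²)) = (-143 + 177)/((-1*(-336)*(-445)²)) = 34/((-1*(-336)*198025)) = 34/66536400 = 34*(1/66536400) = 17/33268200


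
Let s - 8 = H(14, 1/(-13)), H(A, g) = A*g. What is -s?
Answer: -90/13 ≈ -6.9231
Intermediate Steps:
s = 90/13 (s = 8 + 14/(-13) = 8 + 14*(-1/13) = 8 - 14/13 = 90/13 ≈ 6.9231)
-s = -1*90/13 = -90/13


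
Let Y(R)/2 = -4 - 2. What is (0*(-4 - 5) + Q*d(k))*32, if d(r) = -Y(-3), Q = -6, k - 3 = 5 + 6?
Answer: -2304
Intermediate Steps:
Y(R) = -12 (Y(R) = 2*(-4 - 2) = 2*(-6) = -12)
k = 14 (k = 3 + (5 + 6) = 3 + 11 = 14)
d(r) = 12 (d(r) = -1*(-12) = 12)
(0*(-4 - 5) + Q*d(k))*32 = (0*(-4 - 5) - 6*12)*32 = (0*(-9) - 72)*32 = (0 - 72)*32 = -72*32 = -2304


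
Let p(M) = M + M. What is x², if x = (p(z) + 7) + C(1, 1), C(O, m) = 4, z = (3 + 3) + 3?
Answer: 841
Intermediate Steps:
z = 9 (z = 6 + 3 = 9)
p(M) = 2*M
x = 29 (x = (2*9 + 7) + 4 = (18 + 7) + 4 = 25 + 4 = 29)
x² = 29² = 841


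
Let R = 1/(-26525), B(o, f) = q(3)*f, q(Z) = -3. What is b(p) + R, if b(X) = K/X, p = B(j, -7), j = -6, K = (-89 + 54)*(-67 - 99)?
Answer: 22015747/79575 ≈ 276.67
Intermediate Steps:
K = 5810 (K = -35*(-166) = 5810)
B(o, f) = -3*f
p = 21 (p = -3*(-7) = 21)
b(X) = 5810/X
R = -1/26525 ≈ -3.7700e-5
b(p) + R = 5810/21 - 1/26525 = 5810*(1/21) - 1/26525 = 830/3 - 1/26525 = 22015747/79575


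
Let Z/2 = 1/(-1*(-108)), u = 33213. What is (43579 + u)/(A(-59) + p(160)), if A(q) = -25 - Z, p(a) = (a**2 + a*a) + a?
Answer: 4146768/2772089 ≈ 1.4959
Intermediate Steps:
p(a) = a + 2*a**2 (p(a) = (a**2 + a**2) + a = 2*a**2 + a = a + 2*a**2)
Z = 1/54 (Z = 2/((-1*(-108))) = 2/108 = 2*(1/108) = 1/54 ≈ 0.018519)
A(q) = -1351/54 (A(q) = -25 - 1*1/54 = -25 - 1/54 = -1351/54)
(43579 + u)/(A(-59) + p(160)) = (43579 + 33213)/(-1351/54 + 160*(1 + 2*160)) = 76792/(-1351/54 + 160*(1 + 320)) = 76792/(-1351/54 + 160*321) = 76792/(-1351/54 + 51360) = 76792/(2772089/54) = 76792*(54/2772089) = 4146768/2772089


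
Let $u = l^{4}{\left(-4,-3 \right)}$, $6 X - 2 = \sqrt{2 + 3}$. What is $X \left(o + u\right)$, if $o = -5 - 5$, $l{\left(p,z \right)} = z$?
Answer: $\frac{71}{3} + \frac{71 \sqrt{5}}{6} \approx 50.127$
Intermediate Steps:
$X = \frac{1}{3} + \frac{\sqrt{5}}{6}$ ($X = \frac{1}{3} + \frac{\sqrt{2 + 3}}{6} = \frac{1}{3} + \frac{\sqrt{5}}{6} \approx 0.70601$)
$u = 81$ ($u = \left(-3\right)^{4} = 81$)
$o = -10$ ($o = -5 - 5 = -10$)
$X \left(o + u\right) = \left(\frac{1}{3} + \frac{\sqrt{5}}{6}\right) \left(-10 + 81\right) = \left(\frac{1}{3} + \frac{\sqrt{5}}{6}\right) 71 = \frac{71}{3} + \frac{71 \sqrt{5}}{6}$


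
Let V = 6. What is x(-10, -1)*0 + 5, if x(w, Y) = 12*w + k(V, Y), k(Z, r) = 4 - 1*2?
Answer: 5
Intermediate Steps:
k(Z, r) = 2 (k(Z, r) = 4 - 2 = 2)
x(w, Y) = 2 + 12*w (x(w, Y) = 12*w + 2 = 2 + 12*w)
x(-10, -1)*0 + 5 = (2 + 12*(-10))*0 + 5 = (2 - 120)*0 + 5 = -118*0 + 5 = 0 + 5 = 5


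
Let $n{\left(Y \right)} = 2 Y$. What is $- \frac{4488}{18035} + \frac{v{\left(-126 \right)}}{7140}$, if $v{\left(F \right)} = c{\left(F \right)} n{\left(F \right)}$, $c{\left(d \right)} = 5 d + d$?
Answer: $\frac{1620876}{61319} \approx 26.434$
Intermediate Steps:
$c{\left(d \right)} = 6 d$
$v{\left(F \right)} = 12 F^{2}$ ($v{\left(F \right)} = 6 F 2 F = 12 F^{2}$)
$- \frac{4488}{18035} + \frac{v{\left(-126 \right)}}{7140} = - \frac{4488}{18035} + \frac{12 \left(-126\right)^{2}}{7140} = \left(-4488\right) \frac{1}{18035} + 12 \cdot 15876 \cdot \frac{1}{7140} = - \frac{4488}{18035} + 190512 \cdot \frac{1}{7140} = - \frac{4488}{18035} + \frac{2268}{85} = \frac{1620876}{61319}$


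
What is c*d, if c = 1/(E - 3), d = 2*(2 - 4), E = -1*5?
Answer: ½ ≈ 0.50000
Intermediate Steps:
E = -5
d = -4 (d = 2*(-2) = -4)
c = -⅛ (c = 1/(-5 - 3) = 1/(-8) = -⅛ ≈ -0.12500)
c*d = -⅛*(-4) = ½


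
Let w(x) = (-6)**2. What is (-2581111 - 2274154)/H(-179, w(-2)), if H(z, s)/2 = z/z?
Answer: -4855265/2 ≈ -2.4276e+6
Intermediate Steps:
w(x) = 36
H(z, s) = 2 (H(z, s) = 2*(z/z) = 2*1 = 2)
(-2581111 - 2274154)/H(-179, w(-2)) = (-2581111 - 2274154)/2 = -4855265*1/2 = -4855265/2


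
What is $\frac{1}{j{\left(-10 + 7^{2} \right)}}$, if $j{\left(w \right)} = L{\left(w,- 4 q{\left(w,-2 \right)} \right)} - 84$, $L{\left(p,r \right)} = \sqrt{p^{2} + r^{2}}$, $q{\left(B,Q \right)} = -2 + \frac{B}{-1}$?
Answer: $\frac{84}{21361} + \frac{\sqrt{28417}}{21361} \approx 0.011824$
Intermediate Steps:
$q{\left(B,Q \right)} = -2 - B$ ($q{\left(B,Q \right)} = -2 + B \left(-1\right) = -2 - B$)
$j{\left(w \right)} = -84 + \sqrt{w^{2} + \left(8 + 4 w\right)^{2}}$ ($j{\left(w \right)} = \sqrt{w^{2} + \left(- 4 \left(-2 - w\right)\right)^{2}} - 84 = \sqrt{w^{2} + \left(8 + 4 w\right)^{2}} - 84 = -84 + \sqrt{w^{2} + \left(8 + 4 w\right)^{2}}$)
$\frac{1}{j{\left(-10 + 7^{2} \right)}} = \frac{1}{-84 + \sqrt{\left(-10 + 7^{2}\right)^{2} + 16 \left(2 - \left(10 - 7^{2}\right)\right)^{2}}} = \frac{1}{-84 + \sqrt{\left(-10 + 49\right)^{2} + 16 \left(2 + \left(-10 + 49\right)\right)^{2}}} = \frac{1}{-84 + \sqrt{39^{2} + 16 \left(2 + 39\right)^{2}}} = \frac{1}{-84 + \sqrt{1521 + 16 \cdot 41^{2}}} = \frac{1}{-84 + \sqrt{1521 + 16 \cdot 1681}} = \frac{1}{-84 + \sqrt{1521 + 26896}} = \frac{1}{-84 + \sqrt{28417}}$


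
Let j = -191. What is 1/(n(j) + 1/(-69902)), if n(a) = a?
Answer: -69902/13351283 ≈ -0.0052356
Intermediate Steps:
1/(n(j) + 1/(-69902)) = 1/(-191 + 1/(-69902)) = 1/(-191 - 1/69902) = 1/(-13351283/69902) = -69902/13351283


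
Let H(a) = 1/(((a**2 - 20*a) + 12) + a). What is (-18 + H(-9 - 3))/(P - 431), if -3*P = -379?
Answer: 6911/116992 ≈ 0.059072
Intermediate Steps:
P = 379/3 (P = -1/3*(-379) = 379/3 ≈ 126.33)
H(a) = 1/(12 + a**2 - 19*a) (H(a) = 1/((12 + a**2 - 20*a) + a) = 1/(12 + a**2 - 19*a))
(-18 + H(-9 - 3))/(P - 431) = (-18 + 1/(12 + (-9 - 3)**2 - 19*(-9 - 3)))/(379/3 - 431) = (-18 + 1/(12 + (-12)**2 - 19*(-12)))/(-914/3) = -3*(-18 + 1/(12 + 144 + 228))/914 = -3*(-18 + 1/384)/914 = -3/914*(-6911/384) = 6911/116992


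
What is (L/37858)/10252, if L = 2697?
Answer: 2697/388120216 ≈ 6.9489e-6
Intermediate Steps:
(L/37858)/10252 = (2697/37858)/10252 = (2697*(1/37858))*(1/10252) = (2697/37858)*(1/10252) = 2697/388120216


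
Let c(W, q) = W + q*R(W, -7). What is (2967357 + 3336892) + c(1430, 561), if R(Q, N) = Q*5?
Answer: 10316829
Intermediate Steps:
R(Q, N) = 5*Q
c(W, q) = W + 5*W*q (c(W, q) = W + q*(5*W) = W + 5*W*q)
(2967357 + 3336892) + c(1430, 561) = (2967357 + 3336892) + 1430*(1 + 5*561) = 6304249 + 1430*(1 + 2805) = 6304249 + 1430*2806 = 6304249 + 4012580 = 10316829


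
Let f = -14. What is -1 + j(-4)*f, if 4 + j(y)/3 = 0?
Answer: 167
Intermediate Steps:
j(y) = -12 (j(y) = -12 + 3*0 = -12 + 0 = -12)
-1 + j(-4)*f = -1 - 12*(-14) = -1 + 168 = 167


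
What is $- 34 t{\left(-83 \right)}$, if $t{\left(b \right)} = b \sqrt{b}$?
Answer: $2822 i \sqrt{83} \approx 25710.0 i$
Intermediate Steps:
$t{\left(b \right)} = b^{\frac{3}{2}}$
$- 34 t{\left(-83 \right)} = - 34 \left(-83\right)^{\frac{3}{2}} = - 34 \left(- 83 i \sqrt{83}\right) = 2822 i \sqrt{83}$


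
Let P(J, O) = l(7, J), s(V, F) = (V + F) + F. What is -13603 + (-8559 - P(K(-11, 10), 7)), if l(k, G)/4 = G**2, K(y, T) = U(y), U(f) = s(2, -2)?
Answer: -22178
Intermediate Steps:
s(V, F) = V + 2*F (s(V, F) = (F + V) + F = V + 2*F)
U(f) = -2 (U(f) = 2 + 2*(-2) = 2 - 4 = -2)
K(y, T) = -2
l(k, G) = 4*G**2
P(J, O) = 4*J**2
-13603 + (-8559 - P(K(-11, 10), 7)) = -13603 + (-8559 - 4*(-2)**2) = -13603 + (-8559 - 4*4) = -13603 + (-8559 - 1*16) = -13603 + (-8559 - 16) = -13603 - 8575 = -22178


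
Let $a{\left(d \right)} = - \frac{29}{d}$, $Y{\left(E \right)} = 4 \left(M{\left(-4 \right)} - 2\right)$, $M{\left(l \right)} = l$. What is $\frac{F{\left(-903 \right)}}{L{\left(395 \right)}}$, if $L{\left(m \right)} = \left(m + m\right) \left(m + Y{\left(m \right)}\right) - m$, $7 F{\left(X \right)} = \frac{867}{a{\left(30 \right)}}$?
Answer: $- \frac{1734}{3961139} \approx -0.00043775$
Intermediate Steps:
$Y{\left(E \right)} = -24$ ($Y{\left(E \right)} = 4 \left(-4 - 2\right) = 4 \left(-6\right) = -24$)
$F{\left(X \right)} = - \frac{26010}{203}$ ($F{\left(X \right)} = \frac{867 \frac{1}{\left(-29\right) \frac{1}{30}}}{7} = \frac{867 \frac{1}{- \frac{29}{30}}}{7} = \frac{867 \left(- \frac{30}{29}\right)}{7} = \frac{1}{7} \left(- \frac{26010}{29}\right) = - \frac{26010}{203}$)
$L{\left(m \right)} = - m + 2 m \left(-24 + m\right)$ ($L{\left(m \right)} = \left(m + m\right) \left(m - 24\right) - m = 2 m \left(-24 + m\right) - m = - m + 2 m \left(-24 + m\right)$)
$\frac{F{\left(-903 \right)}}{L{\left(395 \right)}} = - \frac{26010}{203 \cdot 395 \left(-49 + 2 \cdot 395\right)} = - \frac{26010}{203 \cdot 395 \left(-49 + 790\right)} = - \frac{26010}{203 \cdot 395 \cdot 741} = - \frac{26010}{203 \cdot 292695} = \left(- \frac{26010}{203}\right) \frac{1}{292695} = - \frac{1734}{3961139}$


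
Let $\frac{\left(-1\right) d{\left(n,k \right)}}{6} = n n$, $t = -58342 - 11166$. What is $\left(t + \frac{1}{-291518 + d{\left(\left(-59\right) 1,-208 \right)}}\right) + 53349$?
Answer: $- \frac{5048136237}{312404} \approx -16159.0$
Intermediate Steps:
$t = -69508$
$d{\left(n,k \right)} = - 6 n^{2}$ ($d{\left(n,k \right)} = - 6 n n = - 6 n^{2}$)
$\left(t + \frac{1}{-291518 + d{\left(\left(-59\right) 1,-208 \right)}}\right) + 53349 = \left(-69508 + \frac{1}{-291518 - 6 \left(\left(-59\right) 1\right)^{2}}\right) + 53349 = \left(-69508 + \frac{1}{-291518 - 6 \left(-59\right)^{2}}\right) + 53349 = \left(-69508 + \frac{1}{-291518 - 20886}\right) + 53349 = \left(-69508 + \frac{1}{-312404}\right) + 53349 = \left(-69508 - \frac{1}{312404}\right) + 53349 = - \frac{21714577233}{312404} + 53349 = - \frac{5048136237}{312404}$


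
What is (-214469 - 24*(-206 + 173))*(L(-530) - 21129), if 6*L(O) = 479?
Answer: 26986336715/6 ≈ 4.4977e+9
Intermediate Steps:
L(O) = 479/6 (L(O) = (1/6)*479 = 479/6)
(-214469 - 24*(-206 + 173))*(L(-530) - 21129) = (-214469 - 24*(-206 + 173))*(479/6 - 21129) = (-214469 - 24*(-33))*(-126295/6) = (-214469 + 792)*(-126295/6) = -213677*(-126295/6) = 26986336715/6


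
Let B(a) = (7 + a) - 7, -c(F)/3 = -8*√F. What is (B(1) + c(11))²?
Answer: 6337 + 48*√11 ≈ 6496.2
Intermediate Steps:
c(F) = 24*√F (c(F) = -(-24)*√F = 24*√F)
B(a) = a
(B(1) + c(11))² = (1 + 24*√11)²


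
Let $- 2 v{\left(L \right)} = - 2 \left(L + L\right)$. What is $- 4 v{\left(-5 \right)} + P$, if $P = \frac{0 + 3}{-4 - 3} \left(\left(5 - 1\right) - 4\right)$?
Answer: $40$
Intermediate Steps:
$P = 0$ ($P = \frac{3}{-7} \left(4 - 4\right) = 3 \left(- \frac{1}{7}\right) 0 = \left(- \frac{3}{7}\right) 0 = 0$)
$v{\left(L \right)} = 2 L$ ($v{\left(L \right)} = - \frac{\left(-2\right) \left(L + L\right)}{2} = - \frac{\left(-2\right) 2 L}{2} = - \frac{\left(-4\right) L}{2} = 2 L$)
$- 4 v{\left(-5 \right)} + P = - 4 \cdot 2 \left(-5\right) + 0 = \left(-4\right) \left(-10\right) + 0 = 40 + 0 = 40$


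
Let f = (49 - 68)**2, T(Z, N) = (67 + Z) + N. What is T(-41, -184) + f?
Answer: 203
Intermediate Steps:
T(Z, N) = 67 + N + Z
f = 361 (f = (-19)**2 = 361)
T(-41, -184) + f = (67 - 184 - 41) + 361 = -158 + 361 = 203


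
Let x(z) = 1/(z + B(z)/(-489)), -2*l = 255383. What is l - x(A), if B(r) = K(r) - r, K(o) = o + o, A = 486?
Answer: -10094779387/79056 ≈ -1.2769e+5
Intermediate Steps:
l = -255383/2 (l = -½*255383 = -255383/2 ≈ -1.2769e+5)
K(o) = 2*o
B(r) = r (B(r) = 2*r - r = r)
x(z) = 489/(488*z) (x(z) = 1/(z + z/(-489)) = 1/(z + z*(-1/489)) = 1/(z - z/489) = 1/(488*z/489) = 489/(488*z))
l - x(A) = -255383/2 - 489/(488*486) = -255383/2 - 1*163/79056 = -255383/2 - 163/79056 = -10094779387/79056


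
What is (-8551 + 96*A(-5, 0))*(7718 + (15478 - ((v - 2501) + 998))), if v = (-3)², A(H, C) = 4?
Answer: -201643230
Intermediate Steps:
v = 9
(-8551 + 96*A(-5, 0))*(7718 + (15478 - ((v - 2501) + 998))) = (-8551 + 96*4)*(7718 + (15478 - ((9 - 2501) + 998))) = (-8551 + 384)*(7718 + (15478 - (-2492 + 998))) = -8167*(7718 + (15478 - 1*(-1494))) = -8167*(7718 + (15478 + 1494)) = -8167*(7718 + 16972) = -8167*24690 = -201643230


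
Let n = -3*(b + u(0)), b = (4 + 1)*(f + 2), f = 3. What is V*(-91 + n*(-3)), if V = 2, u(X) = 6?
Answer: 376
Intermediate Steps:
b = 25 (b = (4 + 1)*(3 + 2) = 5*5 = 25)
n = -93 (n = -3*(25 + 6) = -3*31 = -93)
V*(-91 + n*(-3)) = 2*(-91 - 93*(-3)) = 2*(-91 + 279) = 2*188 = 376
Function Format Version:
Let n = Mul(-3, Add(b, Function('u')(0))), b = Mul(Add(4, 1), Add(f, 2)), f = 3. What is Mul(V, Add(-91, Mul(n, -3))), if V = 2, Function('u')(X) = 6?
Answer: 376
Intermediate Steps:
b = 25 (b = Mul(Add(4, 1), Add(3, 2)) = Mul(5, 5) = 25)
n = -93 (n = Mul(-3, Add(25, 6)) = Mul(-3, 31) = -93)
Mul(V, Add(-91, Mul(n, -3))) = Mul(2, Add(-91, Mul(-93, -3))) = Mul(2, Add(-91, 279)) = Mul(2, 188) = 376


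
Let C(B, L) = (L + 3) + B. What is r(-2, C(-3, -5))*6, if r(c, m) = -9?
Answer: -54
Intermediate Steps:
C(B, L) = 3 + B + L (C(B, L) = (3 + L) + B = 3 + B + L)
r(-2, C(-3, -5))*6 = -9*6 = -54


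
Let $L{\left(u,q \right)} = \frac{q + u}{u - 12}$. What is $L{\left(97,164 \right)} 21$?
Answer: $\frac{5481}{85} \approx 64.482$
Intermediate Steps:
$L{\left(u,q \right)} = \frac{q + u}{-12 + u}$
$L{\left(97,164 \right)} 21 = \frac{164 + 97}{-12 + 97} \cdot 21 = \frac{1}{85} \cdot 261 \cdot 21 = \frac{261}{85} \cdot 21 = \frac{5481}{85}$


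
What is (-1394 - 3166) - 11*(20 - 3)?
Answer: -4747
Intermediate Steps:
(-1394 - 3166) - 11*(20 - 3) = -4560 - 11*17 = -4560 - 187 = -4747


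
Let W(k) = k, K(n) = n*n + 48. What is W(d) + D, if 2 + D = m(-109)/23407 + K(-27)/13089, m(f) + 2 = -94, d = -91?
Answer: -9491957348/102124741 ≈ -92.945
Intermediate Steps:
m(f) = -96 (m(f) = -2 - 94 = -96)
K(n) = 48 + n² (K(n) = n² + 48 = 48 + n²)
D = -198605917/102124741 (D = -2 + (-96/23407 + (48 + (-27)²)/13089) = -2 + (-96*1/23407 + (48 + 729)*(1/13089)) = -2 + (-96/23407 + 777*(1/13089)) = -2 + (-96/23407 + 259/4363) = -2 + 5643565/102124741 = -198605917/102124741 ≈ -1.9447)
W(d) + D = -91 - 198605917/102124741 = -9491957348/102124741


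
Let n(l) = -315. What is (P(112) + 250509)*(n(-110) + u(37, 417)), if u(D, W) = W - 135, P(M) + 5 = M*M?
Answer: -8680584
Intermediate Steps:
P(M) = -5 + M² (P(M) = -5 + M*M = -5 + M²)
u(D, W) = -135 + W
(P(112) + 250509)*(n(-110) + u(37, 417)) = ((-5 + 112²) + 250509)*(-315 + (-135 + 417)) = ((-5 + 12544) + 250509)*(-315 + 282) = (12539 + 250509)*(-33) = 263048*(-33) = -8680584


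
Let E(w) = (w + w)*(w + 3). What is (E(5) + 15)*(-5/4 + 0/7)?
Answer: -475/4 ≈ -118.75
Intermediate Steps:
E(w) = 2*w*(3 + w) (E(w) = (2*w)*(3 + w) = 2*w*(3 + w))
(E(5) + 15)*(-5/4 + 0/7) = (2*5*(3 + 5) + 15)*(-5/4 + 0/7) = (2*5*8 + 15)*(-5*1/4 + 0*(1/7)) = (80 + 15)*(-5/4 + 0) = 95*(-5/4) = -475/4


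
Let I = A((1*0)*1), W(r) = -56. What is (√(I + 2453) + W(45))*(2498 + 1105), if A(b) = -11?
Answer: -201768 + 3603*√2442 ≈ -23720.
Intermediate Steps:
I = -11
(√(I + 2453) + W(45))*(2498 + 1105) = (√(-11 + 2453) - 56)*(2498 + 1105) = (√2442 - 56)*3603 = (-56 + √2442)*3603 = -201768 + 3603*√2442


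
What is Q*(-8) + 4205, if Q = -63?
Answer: 4709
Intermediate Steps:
Q*(-8) + 4205 = -63*(-8) + 4205 = 504 + 4205 = 4709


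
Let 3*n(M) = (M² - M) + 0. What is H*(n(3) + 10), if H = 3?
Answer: 36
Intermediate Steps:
n(M) = -M/3 + M²/3 (n(M) = ((M² - M) + 0)/3 = (M² - M)/3 = -M/3 + M²/3)
H*(n(3) + 10) = 3*((⅓)*3*(-1 + 3) + 10) = 3*((⅓)*3*2 + 10) = 3*(2 + 10) = 3*12 = 36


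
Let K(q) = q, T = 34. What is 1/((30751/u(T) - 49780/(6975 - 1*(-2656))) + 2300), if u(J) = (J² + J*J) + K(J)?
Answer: 982362/2267231687 ≈ 0.00043329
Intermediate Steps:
u(J) = J + 2*J² (u(J) = (J² + J*J) + J = (J² + J²) + J = 2*J² + J = J + 2*J²)
1/((30751/u(T) - 49780/(6975 - 1*(-2656))) + 2300) = 1/((30751/((34*(1 + 2*34))) - 49780/(6975 - 1*(-2656))) + 2300) = 1/((30751/((34*(1 + 68))) - 49780/(6975 + 2656)) + 2300) = 1/((30751/((34*69)) - 49780/9631) + 2300) = 1/((30751/2346 - 49780*1/9631) + 2300) = 1/((30751*(1/2346) - 49780/9631) + 2300) = 1/((1337/102 - 49780/9631) + 2300) = 1/(7799087/982362 + 2300) = 1/(2267231687/982362) = 982362/2267231687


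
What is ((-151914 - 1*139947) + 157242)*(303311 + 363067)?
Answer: -89707139982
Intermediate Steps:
((-151914 - 1*139947) + 157242)*(303311 + 363067) = ((-151914 - 139947) + 157242)*666378 = (-291861 + 157242)*666378 = -134619*666378 = -89707139982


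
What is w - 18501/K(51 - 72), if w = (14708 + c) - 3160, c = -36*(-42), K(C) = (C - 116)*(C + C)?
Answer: 3577559/274 ≈ 13057.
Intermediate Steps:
K(C) = 2*C*(-116 + C) (K(C) = (-116 + C)*(2*C) = 2*C*(-116 + C))
c = 1512
w = 13060 (w = (14708 + 1512) - 3160 = 16220 - 3160 = 13060)
w - 18501/K(51 - 72) = 13060 - 18501/(2*(51 - 72)*(-116 + (51 - 72))) = 13060 - 18501/(2*(-21)*(-116 - 21)) = 13060 - 18501/(2*(-21)*(-137)) = 13060 - 18501/5754 = 13060 - 1*881/274 = 13060 - 881/274 = 3577559/274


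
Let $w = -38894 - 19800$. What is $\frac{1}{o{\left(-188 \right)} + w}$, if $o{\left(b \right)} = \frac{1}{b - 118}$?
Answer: $- \frac{306}{17960365} \approx -1.7038 \cdot 10^{-5}$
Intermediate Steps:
$o{\left(b \right)} = \frac{1}{-118 + b}$
$w = -58694$ ($w = -38894 - 19800 = -58694$)
$\frac{1}{o{\left(-188 \right)} + w} = \frac{1}{\frac{1}{-118 - 188} - 58694} = \frac{1}{\frac{1}{-306} - 58694} = \frac{1}{- \frac{1}{306} - 58694} = \frac{1}{- \frac{17960365}{306}} = - \frac{306}{17960365}$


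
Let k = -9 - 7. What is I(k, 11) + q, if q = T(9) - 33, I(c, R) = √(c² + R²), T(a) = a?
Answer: -24 + √377 ≈ -4.5835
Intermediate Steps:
k = -16
I(c, R) = √(R² + c²)
q = -24 (q = 9 - 33 = -24)
I(k, 11) + q = √(11² + (-16)²) - 24 = √(121 + 256) - 24 = √377 - 24 = -24 + √377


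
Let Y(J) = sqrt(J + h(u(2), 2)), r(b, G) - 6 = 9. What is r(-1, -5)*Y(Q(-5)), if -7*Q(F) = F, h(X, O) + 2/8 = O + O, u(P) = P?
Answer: 75*sqrt(35)/14 ≈ 31.693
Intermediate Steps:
h(X, O) = -1/4 + 2*O (h(X, O) = -1/4 + (O + O) = -1/4 + 2*O)
Q(F) = -F/7
r(b, G) = 15 (r(b, G) = 6 + 9 = 15)
Y(J) = sqrt(15/4 + J) (Y(J) = sqrt(J + (-1/4 + 2*2)) = sqrt(J + (-1/4 + 4)) = sqrt(J + 15/4) = sqrt(15/4 + J))
r(-1, -5)*Y(Q(-5)) = 15*(sqrt(15 + 4*(-1/7*(-5)))/2) = 15*(sqrt(15 + 4*(5/7))/2) = 15*(sqrt(15 + 20/7)/2) = 15*(sqrt(125/7)/2) = 15*((5*sqrt(35)/7)/2) = 15*(5*sqrt(35)/14) = 75*sqrt(35)/14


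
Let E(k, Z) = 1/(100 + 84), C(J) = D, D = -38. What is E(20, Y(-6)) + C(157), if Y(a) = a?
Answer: -6991/184 ≈ -37.995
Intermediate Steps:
C(J) = -38
E(k, Z) = 1/184
E(20, Y(-6)) + C(157) = 1/184 - 38 = -6991/184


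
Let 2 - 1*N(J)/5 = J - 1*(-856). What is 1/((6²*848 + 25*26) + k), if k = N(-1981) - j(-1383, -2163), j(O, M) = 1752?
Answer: 1/35061 ≈ 2.8522e-5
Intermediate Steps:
N(J) = -4270 - 5*J (N(J) = 10 - 5*(J - 1*(-856)) = 10 - 5*(J + 856) = 10 - 5*(856 + J) = 10 + (-4280 - 5*J) = -4270 - 5*J)
k = 3883 (k = (-4270 - 5*(-1981)) - 1*1752 = (-4270 + 9905) - 1752 = 5635 - 1752 = 3883)
1/((6²*848 + 25*26) + k) = 1/((6²*848 + 25*26) + 3883) = 1/((36*848 + 650) + 3883) = 1/((30528 + 650) + 3883) = 1/(31178 + 3883) = 1/35061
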